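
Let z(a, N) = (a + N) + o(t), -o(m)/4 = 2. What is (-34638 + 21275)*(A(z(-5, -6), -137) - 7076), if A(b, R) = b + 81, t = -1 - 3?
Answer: 93728082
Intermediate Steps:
t = -4
o(m) = -8 (o(m) = -4*2 = -8)
z(a, N) = -8 + N + a (z(a, N) = (a + N) - 8 = (N + a) - 8 = -8 + N + a)
A(b, R) = 81 + b
(-34638 + 21275)*(A(z(-5, -6), -137) - 7076) = (-34638 + 21275)*((81 + (-8 - 6 - 5)) - 7076) = -13363*((81 - 19) - 7076) = -13363*(62 - 7076) = -13363*(-7014) = 93728082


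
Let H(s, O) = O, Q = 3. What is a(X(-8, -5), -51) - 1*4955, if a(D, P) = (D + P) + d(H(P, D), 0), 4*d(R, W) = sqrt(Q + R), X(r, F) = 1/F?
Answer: -25031/5 + sqrt(70)/20 ≈ -5005.8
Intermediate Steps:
d(R, W) = sqrt(3 + R)/4
a(D, P) = D + P + sqrt(3 + D)/4 (a(D, P) = (D + P) + sqrt(3 + D)/4 = D + P + sqrt(3 + D)/4)
a(X(-8, -5), -51) - 1*4955 = (1/(-5) - 51 + sqrt(3 + 1/(-5))/4) - 1*4955 = (-1/5 - 51 + sqrt(3 - 1/5)/4) - 4955 = (-1/5 - 51 + sqrt(14/5)/4) - 4955 = (-1/5 - 51 + (sqrt(70)/5)/4) - 4955 = (-1/5 - 51 + sqrt(70)/20) - 4955 = (-256/5 + sqrt(70)/20) - 4955 = -25031/5 + sqrt(70)/20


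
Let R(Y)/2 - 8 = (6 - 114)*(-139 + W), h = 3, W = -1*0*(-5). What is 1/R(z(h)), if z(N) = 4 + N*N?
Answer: 1/30040 ≈ 3.3289e-5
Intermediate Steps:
W = 0 (W = 0*(-5) = 0)
z(N) = 4 + N²
R(Y) = 30040 (R(Y) = 16 + 2*((6 - 114)*(-139 + 0)) = 16 + 2*(-108*(-139)) = 16 + 2*15012 = 16 + 30024 = 30040)
1/R(z(h)) = 1/30040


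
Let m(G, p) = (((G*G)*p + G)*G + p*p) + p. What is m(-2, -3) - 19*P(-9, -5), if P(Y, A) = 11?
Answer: -175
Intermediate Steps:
m(G, p) = p + p² + G*(G + p*G²) (m(G, p) = ((G²*p + G)*G + p²) + p = ((p*G² + G)*G + p²) + p = ((G + p*G²)*G + p²) + p = (G*(G + p*G²) + p²) + p = (p² + G*(G + p*G²)) + p = p + p² + G*(G + p*G²))
m(-2, -3) - 19*P(-9, -5) = (-3 + (-2)² + (-3)² - 3*(-2)³) - 19*11 = (-3 + 4 + 9 - 3*(-8)) - 209 = (-3 + 4 + 9 + 24) - 209 = 34 - 209 = -175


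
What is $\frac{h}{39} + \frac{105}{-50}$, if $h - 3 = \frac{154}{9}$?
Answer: $- \frac{5561}{3510} \approx -1.5843$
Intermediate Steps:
$h = \frac{181}{9}$ ($h = 3 + \frac{154}{9} = \frac{181}{9} \approx 20.111$)
$\frac{h}{39} + \frac{105}{-50} = \frac{181}{9 \cdot 39} + \frac{105}{-50} = \frac{181}{9} \cdot \frac{1}{39} + 105 \left(- \frac{1}{50}\right) = \frac{181}{351} - \frac{21}{10} = - \frac{5561}{3510}$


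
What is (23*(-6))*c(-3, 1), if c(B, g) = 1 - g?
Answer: 0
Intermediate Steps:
(23*(-6))*c(-3, 1) = (23*(-6))*(1 - 1*1) = -138*(1 - 1) = -138*0 = 0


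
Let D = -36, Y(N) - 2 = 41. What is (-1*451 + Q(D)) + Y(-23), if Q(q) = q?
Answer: -444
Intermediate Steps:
Y(N) = 43 (Y(N) = 2 + 41 = 43)
(-1*451 + Q(D)) + Y(-23) = (-1*451 - 36) + 43 = (-451 - 36) + 43 = -487 + 43 = -444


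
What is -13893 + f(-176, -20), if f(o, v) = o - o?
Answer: -13893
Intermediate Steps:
f(o, v) = 0
-13893 + f(-176, -20) = -13893 + 0 = -13893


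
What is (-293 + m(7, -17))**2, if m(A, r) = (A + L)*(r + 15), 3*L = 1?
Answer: 851929/9 ≈ 94659.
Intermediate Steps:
L = 1/3 (L = (1/3)*1 = 1/3 ≈ 0.33333)
m(A, r) = (15 + r)*(1/3 + A) (m(A, r) = (A + 1/3)*(r + 15) = (1/3 + A)*(15 + r) = (15 + r)*(1/3 + A))
(-293 + m(7, -17))**2 = (-293 + (5 + 15*7 + (1/3)*(-17) + 7*(-17)))**2 = (-293 + (5 + 105 - 17/3 - 119))**2 = (-293 - 44/3)**2 = (-923/3)**2 = 851929/9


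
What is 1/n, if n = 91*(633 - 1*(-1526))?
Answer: 1/196469 ≈ 5.0899e-6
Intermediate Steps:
n = 196469 (n = 91*(633 + 1526) = 91*2159 = 196469)
1/n = 1/196469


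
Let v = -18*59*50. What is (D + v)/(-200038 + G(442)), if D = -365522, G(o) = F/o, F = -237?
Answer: 185030924/88417033 ≈ 2.0927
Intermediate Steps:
G(o) = -237/o
v = -53100 (v = -1062*50 = -53100)
(D + v)/(-200038 + G(442)) = (-365522 - 53100)/(-200038 - 237/442) = -418622/(-200038 - 237*1/442) = -418622/(-200038 - 237/442) = -418622/(-88417033/442) = -418622*(-442/88417033) = 185030924/88417033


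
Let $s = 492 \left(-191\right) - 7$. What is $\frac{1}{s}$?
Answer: $- \frac{1}{93979} \approx -1.0641 \cdot 10^{-5}$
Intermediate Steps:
$s = -93979$ ($s = -93972 - 7 = -93979$)
$\frac{1}{s} = \frac{1}{-93979} = - \frac{1}{93979}$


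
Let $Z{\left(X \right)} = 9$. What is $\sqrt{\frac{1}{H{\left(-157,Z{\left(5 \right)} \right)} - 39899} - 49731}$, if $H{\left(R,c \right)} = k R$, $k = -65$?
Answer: $\frac{i \sqrt{894887662890}}{4242} \approx 223.0 i$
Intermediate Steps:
$H{\left(R,c \right)} = - 65 R$
$\sqrt{\frac{1}{H{\left(-157,Z{\left(5 \right)} \right)} - 39899} - 49731} = \sqrt{\frac{1}{\left(-65\right) \left(-157\right) - 39899} - 49731} = \sqrt{\frac{1}{10205 - 39899} - 49731} = \sqrt{\frac{1}{-29694} - 49731} = \sqrt{- \frac{1}{29694} - 49731} = \sqrt{- \frac{1476712315}{29694}} = \frac{i \sqrt{894887662890}}{4242}$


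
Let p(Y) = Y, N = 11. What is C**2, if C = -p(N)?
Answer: 121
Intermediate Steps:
C = -11 (C = -1*11 = -11)
C**2 = (-11)**2 = 121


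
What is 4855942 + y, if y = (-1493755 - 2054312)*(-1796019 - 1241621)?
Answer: 10777755097822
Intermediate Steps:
y = 10777750241880 (y = -3548067*(-3037640) = 10777750241880)
4855942 + y = 4855942 + 10777750241880 = 10777755097822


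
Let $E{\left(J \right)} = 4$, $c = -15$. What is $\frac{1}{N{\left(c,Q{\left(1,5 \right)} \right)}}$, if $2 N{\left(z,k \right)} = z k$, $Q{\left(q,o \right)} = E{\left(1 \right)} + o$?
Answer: $- \frac{2}{135} \approx -0.014815$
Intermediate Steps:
$Q{\left(q,o \right)} = 4 + o$
$N{\left(z,k \right)} = \frac{k z}{2}$ ($N{\left(z,k \right)} = \frac{z k}{2} = \frac{k z}{2}$)
$\frac{1}{N{\left(c,Q{\left(1,5 \right)} \right)}} = \frac{1}{\frac{1}{2} \left(4 + 5\right) \left(-15\right)} = \frac{1}{\frac{1}{2} \cdot 9 \left(-15\right)} = \frac{1}{- \frac{135}{2}} = - \frac{2}{135}$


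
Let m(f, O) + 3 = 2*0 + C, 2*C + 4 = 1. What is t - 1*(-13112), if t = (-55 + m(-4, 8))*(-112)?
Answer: 19776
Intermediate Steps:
C = -3/2 (C = -2 + (1/2)*1 = -2 + 1/2 = -3/2 ≈ -1.5000)
m(f, O) = -9/2 (m(f, O) = -3 + (2*0 - 3/2) = -3 + (0 - 3/2) = -3 - 3/2 = -9/2)
t = 6664 (t = (-55 - 9/2)*(-112) = -119/2*(-112) = 6664)
t - 1*(-13112) = 6664 - 1*(-13112) = 6664 + 13112 = 19776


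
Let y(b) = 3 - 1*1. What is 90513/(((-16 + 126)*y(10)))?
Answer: 90513/220 ≈ 411.42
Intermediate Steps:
y(b) = 2 (y(b) = 3 - 1 = 2)
90513/(((-16 + 126)*y(10))) = 90513/(((-16 + 126)*2)) = 90513/((110*2)) = 90513/220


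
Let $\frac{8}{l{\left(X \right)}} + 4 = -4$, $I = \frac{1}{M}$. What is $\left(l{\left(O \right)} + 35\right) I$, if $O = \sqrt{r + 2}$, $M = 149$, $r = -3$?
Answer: $\frac{34}{149} \approx 0.22819$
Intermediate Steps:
$I = \frac{1}{149} \approx 0.0067114$
$O = i$ ($O = \sqrt{-3 + 2} = \sqrt{-1} = i \approx 1.0 i$)
$l{\left(X \right)} = -1$ ($l{\left(X \right)} = \frac{8}{-4 - 4} = \frac{8}{-8} = 8 \left(- \frac{1}{8}\right) = -1$)
$\left(l{\left(O \right)} + 35\right) I = \left(-1 + 35\right) \frac{1}{149} = 34 \cdot \frac{1}{149} = \frac{34}{149}$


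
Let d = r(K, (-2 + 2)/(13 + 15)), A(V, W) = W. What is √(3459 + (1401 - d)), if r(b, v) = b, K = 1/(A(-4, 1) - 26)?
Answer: √121501/5 ≈ 69.714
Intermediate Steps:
K = -1/25 (K = 1/(1 - 26) = 1/(-25) = -1/25 ≈ -0.040000)
d = -1/25 ≈ -0.040000
√(3459 + (1401 - d)) = √(3459 + (1401 - 1*(-1/25))) = √(3459 + (1401 + 1/25)) = √(3459 + 35026/25) = √(121501/25) = √121501/5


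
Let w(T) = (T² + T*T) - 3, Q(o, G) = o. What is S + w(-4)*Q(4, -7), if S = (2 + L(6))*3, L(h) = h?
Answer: 140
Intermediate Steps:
w(T) = -3 + 2*T² (w(T) = (T² + T²) - 3 = 2*T² - 3 = -3 + 2*T²)
S = 24 (S = (2 + 6)*3 = 8*3 = 24)
S + w(-4)*Q(4, -7) = 24 + (-3 + 2*(-4)²)*4 = 24 + (-3 + 2*16)*4 = 24 + (-3 + 32)*4 = 24 + 29*4 = 24 + 116 = 140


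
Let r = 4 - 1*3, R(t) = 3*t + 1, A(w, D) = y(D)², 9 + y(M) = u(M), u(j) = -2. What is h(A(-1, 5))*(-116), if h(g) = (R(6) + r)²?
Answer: -46400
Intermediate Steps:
y(M) = -11 (y(M) = -9 - 2 = -11)
A(w, D) = 121 (A(w, D) = (-11)² = 121)
R(t) = 1 + 3*t
r = 1 (r = 4 - 3 = 1)
h(g) = 400 (h(g) = ((1 + 3*6) + 1)² = ((1 + 18) + 1)² = (19 + 1)² = 20² = 400)
h(A(-1, 5))*(-116) = 400*(-116) = -46400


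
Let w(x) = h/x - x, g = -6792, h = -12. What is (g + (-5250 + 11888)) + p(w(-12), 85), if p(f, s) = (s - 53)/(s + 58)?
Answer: -21990/143 ≈ -153.78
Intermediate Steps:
w(x) = -x - 12/x (w(x) = -12/x - x = -x - 12/x)
p(f, s) = (-53 + s)/(58 + s)
(g + (-5250 + 11888)) + p(w(-12), 85) = (-6792 + (-5250 + 11888)) + (-53 + 85)/(58 + 85) = (-6792 + 6638) + 32/143 = -154 + (1/143)*32 = -154 + 32/143 = -21990/143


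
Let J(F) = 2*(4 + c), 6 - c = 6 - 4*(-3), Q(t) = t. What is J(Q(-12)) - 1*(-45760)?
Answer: 45744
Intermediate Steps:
c = -12 (c = 6 - (6 - 4*(-3)) = 6 - (6 - 1*(-12)) = 6 - (6 + 12) = 6 - 1*18 = 6 - 18 = -12)
J(F) = -16 (J(F) = 2*(4 - 12) = 2*(-8) = -16)
J(Q(-12)) - 1*(-45760) = -16 - 1*(-45760) = -16 + 45760 = 45744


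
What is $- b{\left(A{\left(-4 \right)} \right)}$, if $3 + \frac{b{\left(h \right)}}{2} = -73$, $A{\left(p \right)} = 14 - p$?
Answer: $152$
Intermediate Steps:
$b{\left(h \right)} = -152$ ($b{\left(h \right)} = -6 + 2 \left(-73\right) = -6 - 146 = -152$)
$- b{\left(A{\left(-4 \right)} \right)} = \left(-1\right) \left(-152\right) = 152$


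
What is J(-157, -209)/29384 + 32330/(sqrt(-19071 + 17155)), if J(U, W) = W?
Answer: -209/29384 - 16165*I*sqrt(479)/479 ≈ -0.0071127 - 738.6*I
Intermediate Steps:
J(-157, -209)/29384 + 32330/(sqrt(-19071 + 17155)) = -209/29384 + 32330/(sqrt(-19071 + 17155)) = -209*1/29384 + 32330/(sqrt(-1916)) = -209/29384 + 32330/((2*I*sqrt(479))) = -209/29384 + 32330*(-I*sqrt(479)/958) = -209/29384 - 16165*I*sqrt(479)/479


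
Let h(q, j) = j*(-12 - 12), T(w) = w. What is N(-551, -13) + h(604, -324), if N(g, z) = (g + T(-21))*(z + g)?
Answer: 330384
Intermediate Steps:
h(q, j) = -24*j (h(q, j) = j*(-24) = -24*j)
N(g, z) = (-21 + g)*(g + z) (N(g, z) = (g - 21)*(z + g) = (-21 + g)*(g + z))
N(-551, -13) + h(604, -324) = ((-551)² - 21*(-551) - 21*(-13) - 551*(-13)) - 24*(-324) = (303601 + 11571 + 273 + 7163) + 7776 = 322608 + 7776 = 330384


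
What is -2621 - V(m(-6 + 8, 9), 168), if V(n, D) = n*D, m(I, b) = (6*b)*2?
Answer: -20765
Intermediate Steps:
m(I, b) = 12*b
V(n, D) = D*n
-2621 - V(m(-6 + 8, 9), 168) = -2621 - 168*12*9 = -2621 - 168*108 = -2621 - 1*18144 = -2621 - 18144 = -20765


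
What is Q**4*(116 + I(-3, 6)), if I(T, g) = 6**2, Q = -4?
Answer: 38912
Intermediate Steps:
I(T, g) = 36
Q**4*(116 + I(-3, 6)) = (-4)**4*(116 + 36) = 256*152 = 38912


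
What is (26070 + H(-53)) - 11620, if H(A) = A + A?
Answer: 14344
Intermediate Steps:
H(A) = 2*A
(26070 + H(-53)) - 11620 = (26070 + 2*(-53)) - 11620 = (26070 - 106) - 11620 = 25964 - 11620 = 14344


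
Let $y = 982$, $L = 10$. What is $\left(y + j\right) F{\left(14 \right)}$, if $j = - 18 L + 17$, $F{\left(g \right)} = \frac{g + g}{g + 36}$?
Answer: $\frac{11466}{25} \approx 458.64$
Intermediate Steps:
$F{\left(g \right)} = \frac{2 g}{36 + g}$
$j = -163$ ($j = \left(-18\right) 10 + 17 = -180 + 17 = -163$)
$\left(y + j\right) F{\left(14 \right)} = \left(982 - 163\right) 2 \cdot 14 \frac{1}{36 + 14} = 819 \cdot 2 \cdot 14 \cdot \frac{1}{50} = 819 \cdot \frac{14}{25} = \frac{11466}{25}$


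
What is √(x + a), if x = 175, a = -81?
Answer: √94 ≈ 9.6954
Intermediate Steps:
√(x + a) = √(175 - 81) = √94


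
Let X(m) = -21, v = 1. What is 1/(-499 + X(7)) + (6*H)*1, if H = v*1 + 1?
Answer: 6239/520 ≈ 11.998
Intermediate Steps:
H = 2 (H = 1*1 + 1 = 1 + 1 = 2)
1/(-499 + X(7)) + (6*H)*1 = 1/(-499 - 21) + (6*2)*1 = 1/(-520) + 12*1 = -1/520 + 12 = 6239/520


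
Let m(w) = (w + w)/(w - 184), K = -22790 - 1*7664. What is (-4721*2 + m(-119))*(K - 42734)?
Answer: 69789344448/101 ≈ 6.9098e+8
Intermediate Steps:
K = -30454 (K = -22790 - 7664 = -30454)
m(w) = 2*w/(-184 + w) (m(w) = (2*w)/(-184 + w) = 2*w/(-184 + w))
(-4721*2 + m(-119))*(K - 42734) = (-4721*2 + 2*(-119)/(-184 - 119))*(-30454 - 42734) = (-9442 + 2*(-119)/(-303))*(-73188) = (-9442 + 2*(-119)*(-1/303))*(-73188) = (-9442 + 238/303)*(-73188) = -2860688/303*(-73188) = 69789344448/101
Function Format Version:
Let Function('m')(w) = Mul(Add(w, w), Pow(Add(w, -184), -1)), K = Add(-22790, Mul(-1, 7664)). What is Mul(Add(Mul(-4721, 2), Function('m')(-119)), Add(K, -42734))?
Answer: Rational(69789344448, 101) ≈ 6.9098e+8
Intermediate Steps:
K = -30454 (K = Add(-22790, -7664) = -30454)
Function('m')(w) = Mul(2, w, Pow(Add(-184, w), -1)) (Function('m')(w) = Mul(Mul(2, w), Pow(Add(-184, w), -1)) = Mul(2, w, Pow(Add(-184, w), -1)))
Mul(Add(Mul(-4721, 2), Function('m')(-119)), Add(K, -42734)) = Mul(Add(Mul(-4721, 2), Mul(2, -119, Pow(Add(-184, -119), -1))), Add(-30454, -42734)) = Mul(Add(-9442, Mul(2, -119, Pow(-303, -1))), -73188) = Mul(Add(-9442, Mul(2, -119, Rational(-1, 303))), -73188) = Mul(Add(-9442, Rational(238, 303)), -73188) = Mul(Rational(-2860688, 303), -73188) = Rational(69789344448, 101)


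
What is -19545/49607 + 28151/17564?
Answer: 1053198277/871297348 ≈ 1.2088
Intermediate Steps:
-19545/49607 + 28151/17564 = 1053198277/871297348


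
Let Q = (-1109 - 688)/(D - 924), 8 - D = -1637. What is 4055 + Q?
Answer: 2921858/721 ≈ 4052.5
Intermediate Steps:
D = 1645 (D = 8 - 1*(-1637) = 8 + 1637 = 1645)
Q = -1797/721 (Q = (-1109 - 688)/(1645 - 924) = -1797/721 ≈ -2.4924)
4055 + Q = 4055 - 1797/721 = 2921858/721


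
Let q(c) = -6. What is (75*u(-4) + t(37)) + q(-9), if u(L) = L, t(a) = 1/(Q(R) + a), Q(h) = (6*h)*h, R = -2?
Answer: -18665/61 ≈ -305.98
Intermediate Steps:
Q(h) = 6*h²
t(a) = 1/(24 + a) (t(a) = 1/(6*(-2)² + a) = 1/(6*4 + a) = 1/(24 + a))
(75*u(-4) + t(37)) + q(-9) = (75*(-4) + 1/(24 + 37)) - 6 = (-300 + 1/61) - 6 = -18299/61 - 6 = -18665/61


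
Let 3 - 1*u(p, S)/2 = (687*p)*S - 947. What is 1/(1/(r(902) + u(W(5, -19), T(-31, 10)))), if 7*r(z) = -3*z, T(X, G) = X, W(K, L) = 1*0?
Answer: 10594/7 ≈ 1513.4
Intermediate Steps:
W(K, L) = 0
r(z) = -3*z/7 (r(z) = (-3*z)/7 = -3*z/7)
u(p, S) = 1900 - 1374*S*p (u(p, S) = 6 - 2*((687*p)*S - 947) = 6 - 2*(687*S*p - 947) = 6 - 2*(-947 + 687*S*p) = 6 + (1894 - 1374*S*p) = 1900 - 1374*S*p)
1/(1/(r(902) + u(W(5, -19), T(-31, 10)))) = 1/(1/(-3/7*902 + (1900 - 1374*(-31)*0))) = 1/(1/(-2706/7 + (1900 + 0))) = 1/(1/(-2706/7 + 1900)) = 1/(1/(10594/7)) = 1/(7/10594) = 10594/7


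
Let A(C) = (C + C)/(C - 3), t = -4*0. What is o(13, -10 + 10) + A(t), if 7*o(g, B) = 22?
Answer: 22/7 ≈ 3.1429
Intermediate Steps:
o(g, B) = 22/7 (o(g, B) = (⅐)*22 = 22/7)
t = 0
A(C) = 2*C/(-3 + C) (A(C) = (2*C)/(-3 + C) = 2*C/(-3 + C))
o(13, -10 + 10) + A(t) = 22/7 + 2*0/(-3 + 0) = 22/7 + 2*0/(-3) = 22/7 + 2*0*(-⅓) = 22/7 + 0 = 22/7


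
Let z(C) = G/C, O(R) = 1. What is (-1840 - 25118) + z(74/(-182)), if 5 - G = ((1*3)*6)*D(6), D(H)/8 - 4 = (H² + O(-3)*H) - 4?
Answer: -447533/37 ≈ -12095.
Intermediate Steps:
D(H) = 8*H + 8*H² (D(H) = 32 + 8*((H² + 1*H) - 4) = 32 + 8*((H² + H) - 4) = 32 + 8*((H + H²) - 4) = 32 + 8*(-4 + H + H²) = 32 + (-32 + 8*H + 8*H²) = 8*H + 8*H²)
G = -6043 (G = 5 - (1*3)*6*8*6*(1 + 6) = 5 - 3*6*8*6*7 = 5 - 18*336 = 5 - 1*6048 = 5 - 6048 = -6043)
z(C) = -6043/C
(-1840 - 25118) + z(74/(-182)) = (-1840 - 25118) - 6043/(74/(-182)) = -26958 - 6043/(74*(-1/182)) = -26958 - 6043/(-37/91) = -26958 - 6043*(-91/37) = -26958 + 549913/37 = -447533/37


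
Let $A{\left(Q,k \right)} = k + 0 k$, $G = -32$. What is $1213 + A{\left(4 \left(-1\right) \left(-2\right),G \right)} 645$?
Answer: $-19427$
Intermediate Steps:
$A{\left(Q,k \right)} = k$ ($A{\left(Q,k \right)} = k + 0 = k$)
$1213 + A{\left(4 \left(-1\right) \left(-2\right),G \right)} 645 = 1213 - 20640 = -19427$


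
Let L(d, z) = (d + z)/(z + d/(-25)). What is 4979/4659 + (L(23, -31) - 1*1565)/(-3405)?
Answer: 644881418/421979607 ≈ 1.5282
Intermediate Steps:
L(d, z) = (d + z)/(z - d/25) (L(d, z) = (d + z)/(z + d*(-1/25)) = (d + z)/(z - d/25))
4979/4659 + (L(23, -31) - 1*1565)/(-3405) = 4979/4659 + (25*(23 - 31)/(-1*23 + 25*(-31)) - 1*1565)/(-3405) = 4979*(1/4659) + (25*(-8)/(-23 - 775) - 1565)*(-1/3405) = 4979/4659 + (25*(-8)/(-798) - 1565)*(-1/3405) = 4979/4659 + (25*(-1/798)*(-8) - 1565)*(-1/3405) = 4979/4659 + (100/399 - 1565)*(-1/3405) = 4979/4659 - 624335/399*(-1/3405) = 4979/4659 + 124867/271719 = 644881418/421979607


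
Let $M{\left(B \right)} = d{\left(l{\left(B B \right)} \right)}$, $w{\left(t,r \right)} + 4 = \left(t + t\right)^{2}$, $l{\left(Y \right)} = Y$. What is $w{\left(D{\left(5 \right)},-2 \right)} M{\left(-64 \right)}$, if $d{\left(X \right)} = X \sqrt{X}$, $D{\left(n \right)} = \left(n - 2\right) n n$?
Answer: $5897191424$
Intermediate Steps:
$D{\left(n \right)} = n^{2} \left(-2 + n\right)$ ($D{\left(n \right)} = \left(n - 2\right) n n = \left(-2 + n\right) n n = n \left(-2 + n\right) n = n^{2} \left(-2 + n\right)$)
$d{\left(X \right)} = X^{\frac{3}{2}}$
$w{\left(t,r \right)} = -4 + 4 t^{2}$ ($w{\left(t,r \right)} = -4 + \left(t + t\right)^{2} = -4 + \left(2 t\right)^{2} = -4 + 4 t^{2}$)
$M{\left(B \right)} = \left(B^{2}\right)^{\frac{3}{2}}$ ($M{\left(B \right)} = \left(B B\right)^{\frac{3}{2}} = \left(B^{2}\right)^{\frac{3}{2}}$)
$w{\left(D{\left(5 \right)},-2 \right)} M{\left(-64 \right)} = \left(-4 + 4 \left(5^{2} \left(-2 + 5\right)\right)^{2}\right) \left(\left(-64\right)^{2}\right)^{\frac{3}{2}} = \left(-4 + 4 \left(25 \cdot 3\right)^{2}\right) 4096^{\frac{3}{2}} = \left(-4 + 4 \cdot 75^{2}\right) 262144 = \left(-4 + 4 \cdot 5625\right) 262144 = \left(-4 + 22500\right) 262144 = 22496 \cdot 262144 = 5897191424$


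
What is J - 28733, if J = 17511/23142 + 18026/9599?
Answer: -73358218859/2553334 ≈ -28730.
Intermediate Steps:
J = 6726963/2553334 (J = 17511*(1/23142) + 18026*(1/9599) = 5837/7714 + 18026/9599 = 6726963/2553334 ≈ 2.6346)
J - 28733 = 6726963/2553334 - 28733 = -73358218859/2553334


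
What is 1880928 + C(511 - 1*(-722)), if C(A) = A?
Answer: 1882161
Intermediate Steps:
1880928 + C(511 - 1*(-722)) = 1880928 + (511 - 1*(-722)) = 1880928 + (511 + 722) = 1880928 + 1233 = 1882161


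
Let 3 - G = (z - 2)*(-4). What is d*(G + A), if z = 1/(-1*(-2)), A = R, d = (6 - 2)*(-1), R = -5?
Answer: 32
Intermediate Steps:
d = -4 (d = 4*(-1) = -4)
A = -5
z = ½ (z = 1/2 = ½ ≈ 0.50000)
G = -3 (G = 3 - (½ - 2)*(-4) = 3 - (-3)*(-4)/2 = 3 - 1*6 = 3 - 6 = -3)
d*(G + A) = -4*(-3 - 5) = -4*(-8) = 32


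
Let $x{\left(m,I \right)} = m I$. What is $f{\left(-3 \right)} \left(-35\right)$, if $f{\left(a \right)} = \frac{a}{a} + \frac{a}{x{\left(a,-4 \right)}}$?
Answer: $- \frac{105}{4} \approx -26.25$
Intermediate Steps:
$x{\left(m,I \right)} = I m$
$f{\left(a \right)} = \frac{3}{4}$ ($f{\left(a \right)} = \frac{a}{a} + \frac{a}{\left(-4\right) a} = 1 + a \left(- \frac{1}{4 a}\right) = 1 - \frac{1}{4} = \frac{3}{4}$)
$f{\left(-3 \right)} \left(-35\right) = \frac{3}{4} \left(-35\right) = - \frac{105}{4}$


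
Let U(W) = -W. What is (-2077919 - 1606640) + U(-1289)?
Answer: -3683270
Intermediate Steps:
(-2077919 - 1606640) + U(-1289) = (-2077919 - 1606640) - 1*(-1289) = -3684559 + 1289 = -3683270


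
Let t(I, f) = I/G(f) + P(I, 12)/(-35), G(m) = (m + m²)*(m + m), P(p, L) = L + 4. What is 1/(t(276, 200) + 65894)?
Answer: 9380000/618081432161 ≈ 1.5176e-5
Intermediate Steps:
P(p, L) = 4 + L
G(m) = 2*m*(m + m²) (G(m) = (m + m²)*(2*m) = 2*m*(m + m²))
t(I, f) = -16/35 + I/(2*f²*(1 + f)) (t(I, f) = I/((2*f²*(1 + f))) + (4 + 12)/(-35) = I*(1/(2*f²*(1 + f))) + 16*(-1/35) = I/(2*f²*(1 + f)) - 16/35 = -16/35 + I/(2*f²*(1 + f)))
1/(t(276, 200) + 65894) = 1/((1/70)*(35*276 - 32*200²*(1 + 200))/(200²*(1 + 200)) + 65894) = 1/((1/70)*(1/40000)*(9660 - 32*40000*201)/201 + 65894) = 1/((1/70)*(1/40000)*(1/201)*(9660 - 257280000) + 65894) = 1/((1/70)*(1/40000)*(1/201)*(-257270340) + 65894) = 1/(-4287839/9380000 + 65894) = 1/(618081432161/9380000) = 9380000/618081432161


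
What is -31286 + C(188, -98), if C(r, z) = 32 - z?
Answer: -31156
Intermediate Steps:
-31286 + C(188, -98) = -31286 + (32 - 1*(-98)) = -31286 + (32 + 98) = -31286 + 130 = -31156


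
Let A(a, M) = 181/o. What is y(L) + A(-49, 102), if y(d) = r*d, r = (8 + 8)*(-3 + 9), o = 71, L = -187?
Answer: -1274411/71 ≈ -17949.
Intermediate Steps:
r = 96 (r = 16*6 = 96)
A(a, M) = 181/71
y(d) = 96*d
y(L) + A(-49, 102) = 96*(-187) + 181/71 = -17952 + 181/71 = -1274411/71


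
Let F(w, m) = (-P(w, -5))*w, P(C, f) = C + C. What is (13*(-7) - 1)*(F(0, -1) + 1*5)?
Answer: -460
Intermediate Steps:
P(C, f) = 2*C
F(w, m) = -2*w**2 (F(w, m) = (-2*w)*w = -2*w**2)
(13*(-7) - 1)*(F(0, -1) + 1*5) = (13*(-7) - 1)*(-2*0**2 + 1*5) = (-91 - 1)*(-2*0 + 5) = -92*(0 + 5) = -92*5 = -460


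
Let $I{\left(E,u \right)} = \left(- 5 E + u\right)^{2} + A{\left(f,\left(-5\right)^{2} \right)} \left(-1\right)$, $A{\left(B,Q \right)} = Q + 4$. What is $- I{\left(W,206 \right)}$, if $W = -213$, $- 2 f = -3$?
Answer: $-1615412$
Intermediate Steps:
$f = \frac{3}{2}$ ($f = \left(- \frac{1}{2}\right) \left(-3\right) = \frac{3}{2} \approx 1.5$)
$A{\left(B,Q \right)} = 4 + Q$
$I{\left(E,u \right)} = -29 + \left(u - 5 E\right)^{2}$ ($I{\left(E,u \right)} = \left(- 5 E + u\right)^{2} + \left(4 + \left(-5\right)^{2}\right) \left(-1\right) = \left(u - 5 E\right)^{2} + \left(4 + 25\right) \left(-1\right) = \left(u - 5 E\right)^{2} + 29 \left(-1\right) = \left(u - 5 E\right)^{2} - 29 = -29 + \left(u - 5 E\right)^{2}$)
$- I{\left(W,206 \right)} = - (-29 + \left(\left(-1\right) 206 + 5 \left(-213\right)\right)^{2}) = - (-29 + \left(-206 - 1065\right)^{2}) = - (-29 + \left(-1271\right)^{2}) = - (-29 + 1615441) = \left(-1\right) 1615412 = -1615412$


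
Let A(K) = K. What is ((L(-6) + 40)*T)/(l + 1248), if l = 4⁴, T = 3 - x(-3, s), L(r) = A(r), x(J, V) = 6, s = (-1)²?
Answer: -51/752 ≈ -0.067819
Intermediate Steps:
s = 1
L(r) = r
T = -3 (T = 3 - 1*6 = 3 - 6 = -3)
l = 256
((L(-6) + 40)*T)/(l + 1248) = ((-6 + 40)*(-3))/(256 + 1248) = (34*(-3))/1504 = -102*1/1504 = -51/752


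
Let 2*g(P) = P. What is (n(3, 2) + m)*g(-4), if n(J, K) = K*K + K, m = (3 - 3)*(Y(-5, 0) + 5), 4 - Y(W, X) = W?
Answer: -12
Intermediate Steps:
Y(W, X) = 4 - W
g(P) = P/2
m = 0 (m = (3 - 3)*((4 - 1*(-5)) + 5) = 0*((4 + 5) + 5) = 0*(9 + 5) = 0*14 = 0)
n(J, K) = K + K² (n(J, K) = K² + K = K + K²)
(n(3, 2) + m)*g(-4) = (2*(1 + 2) + 0)*((½)*(-4)) = (2*3 + 0)*(-2) = (6 + 0)*(-2) = 6*(-2) = -12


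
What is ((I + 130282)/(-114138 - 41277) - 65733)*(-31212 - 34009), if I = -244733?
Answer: 51252566975648/11955 ≈ 4.2871e+9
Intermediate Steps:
((I + 130282)/(-114138 - 41277) - 65733)*(-31212 - 34009) = ((-244733 + 130282)/(-114138 - 41277) - 65733)*(-31212 - 34009) = (-114451/(-155415) - 65733)*(-65221) = (-114451*(-1/155415) - 65733)*(-65221) = (114451/155415 - 65733)*(-65221) = -10215779744/155415*(-65221) = 51252566975648/11955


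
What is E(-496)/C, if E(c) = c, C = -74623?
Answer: 496/74623 ≈ 0.0066467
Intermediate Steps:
E(-496)/C = -496/(-74623) = -496*(-1/74623) = 496/74623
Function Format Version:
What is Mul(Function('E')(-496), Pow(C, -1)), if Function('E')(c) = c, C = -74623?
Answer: Rational(496, 74623) ≈ 0.0066467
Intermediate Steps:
Mul(Function('E')(-496), Pow(C, -1)) = Mul(-496, Pow(-74623, -1)) = Mul(-496, Rational(-1, 74623)) = Rational(496, 74623)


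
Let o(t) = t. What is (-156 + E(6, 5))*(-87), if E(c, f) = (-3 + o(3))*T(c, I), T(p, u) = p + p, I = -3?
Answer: 13572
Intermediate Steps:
T(p, u) = 2*p
E(c, f) = 0 (E(c, f) = (-3 + 3)*(2*c) = 0*(2*c) = 0)
(-156 + E(6, 5))*(-87) = (-156 + 0)*(-87) = -156*(-87) = 13572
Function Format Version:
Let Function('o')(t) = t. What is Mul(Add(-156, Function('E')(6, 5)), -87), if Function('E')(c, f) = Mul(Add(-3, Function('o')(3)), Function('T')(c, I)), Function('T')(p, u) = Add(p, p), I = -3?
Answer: 13572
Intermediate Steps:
Function('T')(p, u) = Mul(2, p)
Function('E')(c, f) = 0 (Function('E')(c, f) = Mul(Add(-3, 3), Mul(2, c)) = Mul(0, Mul(2, c)) = 0)
Mul(Add(-156, Function('E')(6, 5)), -87) = Mul(Add(-156, 0), -87) = Mul(-156, -87) = 13572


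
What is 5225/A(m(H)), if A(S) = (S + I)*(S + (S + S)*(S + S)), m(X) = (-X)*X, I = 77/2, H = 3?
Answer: 2090/3717 ≈ 0.56228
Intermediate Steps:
I = 77/2 (I = 77*(½) = 77/2 ≈ 38.500)
m(X) = -X²
A(S) = (77/2 + S)*(S + 4*S²) (A(S) = (S + 77/2)*(S + (S + S)*(S + S)) = (77/2 + S)*(S + (2*S)*(2*S)) = (77/2 + S)*(S + 4*S²))
5225/A(m(H)) = 5225/(((-1*3²)*(77 + 8*(-1*3²)² + 310*(-1*3²))/2)) = 5225/(((-1*9)*(77 + 8*(-1*9)² + 310*(-1*9))/2)) = 5225/(((½)*(-9)*(77 + 8*(-9)² + 310*(-9)))) = 5225/(((½)*(-9)*(77 + 8*81 - 2790))) = 5225/(((½)*(-9)*(77 + 648 - 2790))) = 5225/(((½)*(-9)*(-2065))) = 5225/(18585/2) = 5225*(2/18585) = 2090/3717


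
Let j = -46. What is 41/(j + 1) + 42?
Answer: 1849/45 ≈ 41.089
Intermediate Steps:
41/(j + 1) + 42 = 41/(-46 + 1) + 42 = 41/(-45) + 42 = -1/45*41 + 42 = -41/45 + 42 = 1849/45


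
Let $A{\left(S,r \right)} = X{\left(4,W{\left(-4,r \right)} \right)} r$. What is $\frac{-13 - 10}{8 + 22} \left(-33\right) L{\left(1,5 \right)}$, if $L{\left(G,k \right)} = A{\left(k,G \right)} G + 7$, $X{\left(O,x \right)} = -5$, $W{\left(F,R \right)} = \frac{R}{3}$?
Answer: $\frac{253}{5} \approx 50.6$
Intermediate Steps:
$W{\left(F,R \right)} = \frac{R}{3}$ ($W{\left(F,R \right)} = R \frac{1}{3} = \frac{R}{3}$)
$A{\left(S,r \right)} = - 5 r$
$L{\left(G,k \right)} = 7 - 5 G^{2}$ ($L{\left(G,k \right)} = - 5 G G + 7 = - 5 G^{2} + 7 = 7 - 5 G^{2}$)
$\frac{-13 - 10}{8 + 22} \left(-33\right) L{\left(1,5 \right)} = \frac{-13 - 10}{8 + 22} \left(-33\right) \left(7 - 5 \cdot 1^{2}\right) = - \frac{23}{30} \left(-33\right) \left(7 - 5\right) = \left(-23\right) \frac{1}{30} \left(-33\right) \left(7 - 5\right) = \left(- \frac{23}{30}\right) \left(-33\right) 2 = \frac{253}{10} \cdot 2 = \frac{253}{5}$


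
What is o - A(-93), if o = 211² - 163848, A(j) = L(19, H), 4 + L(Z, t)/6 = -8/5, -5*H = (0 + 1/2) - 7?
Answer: -596467/5 ≈ -1.1929e+5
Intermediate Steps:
H = 13/10 (H = -((0 + 1/2) - 7)/5 = -((0 + ½) - 7)/5 = -(½ - 7)/5 = -⅕*(-13/2) = 13/10 ≈ 1.3000)
L(Z, t) = -168/5 (L(Z, t) = -24 + 6*(-8/5) = -24 - 48/5 = -168/5)
A(j) = -168/5
o = -119327 (o = 44521 - 163848 = -119327)
o - A(-93) = -119327 - 1*(-168/5) = -119327 + 168/5 = -596467/5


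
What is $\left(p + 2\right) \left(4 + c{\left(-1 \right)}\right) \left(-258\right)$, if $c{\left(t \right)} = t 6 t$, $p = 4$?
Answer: $-15480$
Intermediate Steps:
$c{\left(t \right)} = 6 t^{2}$ ($c{\left(t \right)} = 6 t t = 6 t^{2}$)
$\left(p + 2\right) \left(4 + c{\left(-1 \right)}\right) \left(-258\right) = \left(4 + 2\right) \left(4 + 6 \left(-1\right)^{2}\right) \left(-258\right) = 6 \left(4 + 6 \cdot 1\right) \left(-258\right) = 6 \left(4 + 6\right) \left(-258\right) = 6 \cdot 10 \left(-258\right) = 60 \left(-258\right) = -15480$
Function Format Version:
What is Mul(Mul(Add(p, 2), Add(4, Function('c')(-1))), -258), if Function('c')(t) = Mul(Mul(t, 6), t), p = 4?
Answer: -15480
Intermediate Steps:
Function('c')(t) = Mul(6, Pow(t, 2)) (Function('c')(t) = Mul(Mul(6, t), t) = Mul(6, Pow(t, 2)))
Mul(Mul(Add(p, 2), Add(4, Function('c')(-1))), -258) = Mul(Mul(Add(4, 2), Add(4, Mul(6, Pow(-1, 2)))), -258) = Mul(Mul(6, Add(4, Mul(6, 1))), -258) = Mul(Mul(6, Add(4, 6)), -258) = Mul(Mul(6, 10), -258) = Mul(60, -258) = -15480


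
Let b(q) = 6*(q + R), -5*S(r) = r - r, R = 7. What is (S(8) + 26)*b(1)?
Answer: 1248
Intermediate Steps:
S(r) = 0 (S(r) = -(r - r)/5 = -1/5*0 = 0)
b(q) = 42 + 6*q (b(q) = 6*(q + 7) = 6*(7 + q) = 42 + 6*q)
(S(8) + 26)*b(1) = (0 + 26)*(42 + 6*1) = 26*(42 + 6) = 26*48 = 1248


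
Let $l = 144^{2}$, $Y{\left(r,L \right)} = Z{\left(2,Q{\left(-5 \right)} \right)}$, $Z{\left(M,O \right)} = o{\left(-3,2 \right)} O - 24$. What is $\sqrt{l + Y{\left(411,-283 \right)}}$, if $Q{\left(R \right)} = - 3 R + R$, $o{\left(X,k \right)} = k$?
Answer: $2 \sqrt{5183} \approx 143.99$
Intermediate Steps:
$Q{\left(R \right)} = - 2 R$
$Z{\left(M,O \right)} = -24 + 2 O$ ($Z{\left(M,O \right)} = 2 O - 24 = -24 + 2 O$)
$Y{\left(r,L \right)} = -4$ ($Y{\left(r,L \right)} = -24 + 2 \left(\left(-2\right) \left(-5\right)\right) = -24 + 2 \cdot 10 = -24 + 20 = -4$)
$l = 20736$
$\sqrt{l + Y{\left(411,-283 \right)}} = \sqrt{20736 - 4} = \sqrt{20732} = 2 \sqrt{5183}$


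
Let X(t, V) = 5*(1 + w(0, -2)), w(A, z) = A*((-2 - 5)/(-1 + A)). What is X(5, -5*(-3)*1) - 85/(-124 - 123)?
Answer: 1320/247 ≈ 5.3441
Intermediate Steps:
w(A, z) = -7*A/(-1 + A) (w(A, z) = A*(-7/(-1 + A)) = -7*A/(-1 + A))
X(t, V) = 5 (X(t, V) = 5*(1 - 7*0/(-1 + 0)) = 5*(1 - 7*0/(-1)) = 5*(1 - 7*0*(-1)) = 5*(1 + 0) = 5*1 = 5)
X(5, -5*(-3)*1) - 85/(-124 - 123) = 5 - 85/(-124 - 123) = 5 - 85/(-247) = 5 - 85*(-1/247) = 5 + 85/247 = 1320/247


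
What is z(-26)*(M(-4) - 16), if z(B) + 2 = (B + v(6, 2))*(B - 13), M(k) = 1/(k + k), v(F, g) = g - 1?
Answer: -125517/8 ≈ -15690.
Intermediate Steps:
v(F, g) = -1 + g
M(k) = 1/(2*k)
z(B) = -2 + (1 + B)*(-13 + B) (z(B) = -2 + (B + (-1 + 2))*(B - 13) = -2 + (B + 1)*(-13 + B) = -2 + (1 + B)*(-13 + B))
z(-26)*(M(-4) - 16) = (-15 + (-26)² - 12*(-26))*((½)/(-4) - 16) = (-15 + 676 + 312)*((½)*(-¼) - 16) = 973*(-⅛ - 16) = 973*(-129/8) = -125517/8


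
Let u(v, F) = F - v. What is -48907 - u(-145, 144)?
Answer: -49196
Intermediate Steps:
-48907 - u(-145, 144) = -48907 - (144 - 1*(-145)) = -48907 - (144 + 145) = -48907 - 1*289 = -48907 - 289 = -49196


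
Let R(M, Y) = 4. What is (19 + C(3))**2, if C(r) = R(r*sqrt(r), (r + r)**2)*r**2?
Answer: 3025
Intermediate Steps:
C(r) = 4*r**2
(19 + C(3))**2 = (19 + 4*3**2)**2 = (19 + 4*9)**2 = (19 + 36)**2 = 55**2 = 3025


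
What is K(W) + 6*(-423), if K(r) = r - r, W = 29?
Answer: -2538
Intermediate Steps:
K(r) = 0
K(W) + 6*(-423) = 0 + 6*(-423) = 0 - 2538 = -2538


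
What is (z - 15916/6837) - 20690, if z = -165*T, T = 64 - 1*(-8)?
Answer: -222697006/6837 ≈ -32572.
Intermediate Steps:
T = 72 (T = 64 + 8 = 72)
z = -11880 (z = -165*72 = -11880)
(z - 15916/6837) - 20690 = (-11880 - 15916/6837) - 20690 = -81239476/6837 - 20690 = -222697006/6837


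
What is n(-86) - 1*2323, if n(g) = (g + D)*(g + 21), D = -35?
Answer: 5542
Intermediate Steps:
n(g) = (-35 + g)*(21 + g) (n(g) = (g - 35)*(g + 21) = (-35 + g)*(21 + g))
n(-86) - 1*2323 = (-735 + (-86)² - 14*(-86)) - 1*2323 = (-735 + 7396 + 1204) - 2323 = 7865 - 2323 = 5542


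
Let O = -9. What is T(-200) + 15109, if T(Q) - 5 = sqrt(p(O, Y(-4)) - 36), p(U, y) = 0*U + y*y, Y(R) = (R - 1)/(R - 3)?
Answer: 15114 + I*sqrt(1739)/7 ≈ 15114.0 + 5.9573*I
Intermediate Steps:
Y(R) = (-1 + R)/(-3 + R)
p(U, y) = y**2 (p(U, y) = 0 + y**2 = y**2)
T(Q) = 5 + I*sqrt(1739)/7 (T(Q) = 5 + sqrt(((-1 - 4)/(-3 - 4))**2 - 36) = 5 + sqrt((-5/(-7))**2 - 36) = 5 + sqrt((-1/7*(-5))**2 - 36) = 5 + sqrt((5/7)**2 - 36) = 5 + sqrt(25/49 - 36) = 5 + sqrt(-1739/49) = 5 + I*sqrt(1739)/7)
T(-200) + 15109 = (5 + I*sqrt(1739)/7) + 15109 = 15114 + I*sqrt(1739)/7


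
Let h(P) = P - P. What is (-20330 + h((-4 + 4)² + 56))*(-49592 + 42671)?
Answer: 140703930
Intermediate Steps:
h(P) = 0
(-20330 + h((-4 + 4)² + 56))*(-49592 + 42671) = (-20330 + 0)*(-49592 + 42671) = -20330*(-6921) = 140703930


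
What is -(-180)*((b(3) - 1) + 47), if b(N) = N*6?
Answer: 11520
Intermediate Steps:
b(N) = 6*N
-(-180)*((b(3) - 1) + 47) = -(-180)*((6*3 - 1) + 47) = -(-180)*((18 - 1) + 47) = -(-180)*(17 + 47) = -(-180)*64 = -20*(-576) = 11520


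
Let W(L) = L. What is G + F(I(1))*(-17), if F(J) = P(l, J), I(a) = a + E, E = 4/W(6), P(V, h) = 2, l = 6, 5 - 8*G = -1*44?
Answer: -223/8 ≈ -27.875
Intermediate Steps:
G = 49/8 (G = 5/8 - (-1)*44/8 = 5/8 - 1/8*(-44) = 5/8 + 11/2 = 49/8 ≈ 6.1250)
E = 2/3 (E = 4/6 = 4*(1/6) = 2/3 ≈ 0.66667)
I(a) = 2/3 + a (I(a) = a + 2/3 = 2/3 + a)
F(J) = 2
G + F(I(1))*(-17) = 49/8 + 2*(-17) = 49/8 - 34 = -223/8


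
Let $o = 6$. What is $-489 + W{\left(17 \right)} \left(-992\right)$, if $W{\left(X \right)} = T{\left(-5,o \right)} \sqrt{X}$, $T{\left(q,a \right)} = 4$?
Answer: $-489 - 3968 \sqrt{17} \approx -16849.0$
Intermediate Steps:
$W{\left(X \right)} = 4 \sqrt{X}$
$-489 + W{\left(17 \right)} \left(-992\right) = -489 + 4 \sqrt{17} \left(-992\right) = -489 - 3968 \sqrt{17}$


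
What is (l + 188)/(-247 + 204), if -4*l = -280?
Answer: -6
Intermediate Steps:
l = 70 (l = -¼*(-280) = 70)
(l + 188)/(-247 + 204) = (70 + 188)/(-247 + 204) = 258/(-43) = 258*(-1/43) = -6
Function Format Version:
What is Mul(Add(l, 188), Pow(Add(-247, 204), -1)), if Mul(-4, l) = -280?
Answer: -6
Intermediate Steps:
l = 70 (l = Mul(Rational(-1, 4), -280) = 70)
Mul(Add(l, 188), Pow(Add(-247, 204), -1)) = Mul(Add(70, 188), Pow(Add(-247, 204), -1)) = Mul(258, Pow(-43, -1)) = Mul(258, Rational(-1, 43)) = -6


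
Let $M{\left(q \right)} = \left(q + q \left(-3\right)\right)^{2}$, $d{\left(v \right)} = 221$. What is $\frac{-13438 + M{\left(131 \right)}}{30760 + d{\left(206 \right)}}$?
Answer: $\frac{18402}{10327} \approx 1.7819$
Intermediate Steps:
$M{\left(q \right)} = 4 q^{2}$ ($M{\left(q \right)} = \left(q - 3 q\right)^{2} = \left(- 2 q\right)^{2} = 4 q^{2}$)
$\frac{-13438 + M{\left(131 \right)}}{30760 + d{\left(206 \right)}} = \frac{-13438 + 4 \cdot 131^{2}}{30760 + 221} = \frac{-13438 + 4 \cdot 17161}{30981} = \left(-13438 + 68644\right) \frac{1}{30981} = 55206 \cdot \frac{1}{30981} = \frac{18402}{10327}$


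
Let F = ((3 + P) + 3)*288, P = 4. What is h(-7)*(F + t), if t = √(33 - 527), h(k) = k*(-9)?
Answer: 181440 + 63*I*√494 ≈ 1.8144e+5 + 1400.2*I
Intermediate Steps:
h(k) = -9*k
F = 2880 (F = ((3 + 4) + 3)*288 = (7 + 3)*288 = 10*288 = 2880)
t = I*√494 (t = √(-494) = I*√494 ≈ 22.226*I)
h(-7)*(F + t) = (-9*(-7))*(2880 + I*√494) = 63*(2880 + I*√494) = 181440 + 63*I*√494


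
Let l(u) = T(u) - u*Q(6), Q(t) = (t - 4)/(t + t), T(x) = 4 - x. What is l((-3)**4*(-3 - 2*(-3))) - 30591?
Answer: -61741/2 ≈ -30871.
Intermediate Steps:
Q(t) = (-4 + t)/(2*t) (Q(t) = (-4 + t)/((2*t)) = (-4 + t)*(1/(2*t)) = (-4 + t)/(2*t))
l(u) = 4 - 7*u/6 (l(u) = (4 - u) - u*(1/2)*(-4 + 6)/6 = (4 - u) - u*(1/2)*(1/6)*2 = (4 - u) - u/6 = 4 - 7*u/6)
l((-3)**4*(-3 - 2*(-3))) - 30591 = (4 - 7*(-3)**4*(-3 - 2*(-3))/6) - 30591 = (4 - 189*(-3 + 6)/2) - 30591 = (4 - 189*3/2) - 30591 = (4 - 7/6*243) - 30591 = (4 - 567/2) - 30591 = -559/2 - 30591 = -61741/2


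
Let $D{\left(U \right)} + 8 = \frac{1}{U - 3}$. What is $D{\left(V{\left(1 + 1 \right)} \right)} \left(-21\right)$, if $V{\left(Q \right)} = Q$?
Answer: $189$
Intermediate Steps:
$D{\left(U \right)} = -8 + \frac{1}{-3 + U}$ ($D{\left(U \right)} = -8 + \frac{1}{U - 3} = -8 + \frac{1}{-3 + U}$)
$D{\left(V{\left(1 + 1 \right)} \right)} \left(-21\right) = \frac{25 - 8 \left(1 + 1\right)}{-3 + \left(1 + 1\right)} \left(-21\right) = \frac{25 - 16}{-3 + 2} \left(-21\right) = \frac{25 - 16}{-1} \left(-21\right) = \left(-1\right) 9 \left(-21\right) = \left(-9\right) \left(-21\right) = 189$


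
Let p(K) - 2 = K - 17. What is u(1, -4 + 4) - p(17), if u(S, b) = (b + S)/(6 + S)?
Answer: -13/7 ≈ -1.8571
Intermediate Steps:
p(K) = -15 + K (p(K) = 2 + (K - 17) = 2 + (-17 + K) = -15 + K)
u(S, b) = (S + b)/(6 + S)
u(1, -4 + 4) - p(17) = (1 + (-4 + 4))/(6 + 1) - (-15 + 17) = (1 + 0)/7 - 1*2 = (⅐)*1 - 2 = ⅐ - 2 = -13/7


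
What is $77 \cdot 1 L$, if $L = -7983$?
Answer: $-614691$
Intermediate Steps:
$77 \cdot 1 L = 77 \cdot 1 \left(-7983\right) = 77 \left(-7983\right) = -614691$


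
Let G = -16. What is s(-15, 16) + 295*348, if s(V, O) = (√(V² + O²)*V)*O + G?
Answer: 102644 - 240*√481 ≈ 97380.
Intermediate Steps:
s(V, O) = -16 + O*V*√(O² + V²) (s(V, O) = (√(V² + O²)*V)*O - 16 = (√(O² + V²)*V)*O - 16 = (V*√(O² + V²))*O - 16 = O*V*√(O² + V²) - 16 = -16 + O*V*√(O² + V²))
s(-15, 16) + 295*348 = (-16 + 16*(-15)*√(16² + (-15)²)) + 295*348 = (-16 + 16*(-15)*√(256 + 225)) + 102660 = (-16 + 16*(-15)*√481) + 102660 = (-16 - 240*√481) + 102660 = 102644 - 240*√481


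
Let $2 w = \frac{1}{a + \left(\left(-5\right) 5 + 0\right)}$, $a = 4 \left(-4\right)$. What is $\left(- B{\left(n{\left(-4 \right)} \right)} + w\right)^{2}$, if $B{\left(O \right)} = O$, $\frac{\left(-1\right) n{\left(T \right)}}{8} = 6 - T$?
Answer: $\frac{43020481}{6724} \approx 6398.0$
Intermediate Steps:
$n{\left(T \right)} = -48 + 8 T$ ($n{\left(T \right)} = - 8 \left(6 - T\right) = -48 + 8 T$)
$a = -16$
$w = - \frac{1}{82}$ ($w = \frac{1}{2 \left(-16 + \left(\left(-5\right) 5 + 0\right)\right)} = \frac{1}{2 \left(-16 + \left(-25 + 0\right)\right)} = \frac{1}{2 \left(-16 - 25\right)} = \frac{1}{2 \left(-41\right)} = \frac{1}{2} \left(- \frac{1}{41}\right) = - \frac{1}{82} \approx -0.012195$)
$\left(- B{\left(n{\left(-4 \right)} \right)} + w\right)^{2} = \left(- (-48 + 8 \left(-4\right)) - \frac{1}{82}\right)^{2} = \left(- (-48 - 32) - \frac{1}{82}\right)^{2} = \left(\left(-1\right) \left(-80\right) - \frac{1}{82}\right)^{2} = \left(80 - \frac{1}{82}\right)^{2} = \left(\frac{6559}{82}\right)^{2} = \frac{43020481}{6724}$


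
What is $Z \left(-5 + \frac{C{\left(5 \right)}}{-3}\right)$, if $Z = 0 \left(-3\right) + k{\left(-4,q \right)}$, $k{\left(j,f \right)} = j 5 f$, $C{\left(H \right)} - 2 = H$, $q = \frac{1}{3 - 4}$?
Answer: $- \frac{440}{3} \approx -146.67$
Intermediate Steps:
$q = -1$ ($q = \frac{1}{-1} = -1$)
$C{\left(H \right)} = 2 + H$
$k{\left(j,f \right)} = 5 f j$ ($k{\left(j,f \right)} = 5 j f = 5 f j$)
$Z = 20$ ($Z = 0 \left(-3\right) + 5 \left(-1\right) \left(-4\right) = 0 + 20 = 20$)
$Z \left(-5 + \frac{C{\left(5 \right)}}{-3}\right) = 20 \left(-5 + \frac{2 + 5}{-3}\right) = 20 \left(-5 + 7 \left(- \frac{1}{3}\right)\right) = 20 \left(-5 - \frac{7}{3}\right) = 20 \left(- \frac{22}{3}\right) = - \frac{440}{3}$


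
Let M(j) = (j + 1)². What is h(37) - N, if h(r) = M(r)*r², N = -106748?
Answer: 2083584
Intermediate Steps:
M(j) = (1 + j)²
h(r) = r²*(1 + r)² (h(r) = (1 + r)²*r² = r²*(1 + r)²)
h(37) - N = 37²*(1 + 37)² - 1*(-106748) = 1369*38² + 106748 = 1369*1444 + 106748 = 1976836 + 106748 = 2083584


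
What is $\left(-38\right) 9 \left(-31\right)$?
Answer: $10602$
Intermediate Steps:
$\left(-38\right) 9 \left(-31\right) = \left(-342\right) \left(-31\right) = 10602$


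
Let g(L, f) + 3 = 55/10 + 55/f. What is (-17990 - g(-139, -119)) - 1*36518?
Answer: -12973389/238 ≈ -54510.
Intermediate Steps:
g(L, f) = 5/2 + 55/f (g(L, f) = -3 + (55/10 + 55/f) = -3 + (55*(1/10) + 55/f) = -3 + (11/2 + 55/f) = 5/2 + 55/f)
(-17990 - g(-139, -119)) - 1*36518 = (-17990 - (5/2 + 55/(-119))) - 1*36518 = (-17990 - (5/2 + 55*(-1/119))) - 36518 = (-17990 - (5/2 - 55/119)) - 36518 = (-17990 - 1*485/238) - 36518 = (-17990 - 485/238) - 36518 = -4282105/238 - 36518 = -12973389/238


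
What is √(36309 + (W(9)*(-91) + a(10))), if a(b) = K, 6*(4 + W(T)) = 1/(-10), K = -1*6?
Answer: 23*√62385/30 ≈ 191.49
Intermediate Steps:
K = -6
W(T) = -241/60 (W(T) = -4 + (⅙)/(-10) = -4 + (⅙)*(-⅒) = -4 - 1/60 = -241/60)
a(b) = -6
√(36309 + (W(9)*(-91) + a(10))) = √(36309 + (-241/60*(-91) - 6)) = √(36309 + (21931/60 - 6)) = √(36309 + 21571/60) = √(2200111/60) = 23*√62385/30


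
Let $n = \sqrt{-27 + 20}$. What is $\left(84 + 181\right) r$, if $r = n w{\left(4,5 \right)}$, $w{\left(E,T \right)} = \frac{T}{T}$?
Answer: $265 i \sqrt{7} \approx 701.12 i$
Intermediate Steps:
$n = i \sqrt{7}$ ($n = \sqrt{-7} = i \sqrt{7} \approx 2.6458 i$)
$w{\left(E,T \right)} = 1$
$r = i \sqrt{7}$ ($r = i \sqrt{7} \cdot 1 = i \sqrt{7} \approx 2.6458 i$)
$\left(84 + 181\right) r = \left(84 + 181\right) i \sqrt{7} = 265 i \sqrt{7}$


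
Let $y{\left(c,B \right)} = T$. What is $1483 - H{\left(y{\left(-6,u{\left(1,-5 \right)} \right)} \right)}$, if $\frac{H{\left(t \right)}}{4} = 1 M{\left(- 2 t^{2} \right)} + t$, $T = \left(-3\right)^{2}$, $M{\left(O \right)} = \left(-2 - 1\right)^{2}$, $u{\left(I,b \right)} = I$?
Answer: $1411$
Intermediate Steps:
$M{\left(O \right)} = 9$ ($M{\left(O \right)} = \left(-3\right)^{2} = 9$)
$T = 9$
$y{\left(c,B \right)} = 9$
$H{\left(t \right)} = 36 + 4 t$ ($H{\left(t \right)} = 4 \left(1 \cdot 9 + t\right) = 4 \left(9 + t\right) = 36 + 4 t$)
$1483 - H{\left(y{\left(-6,u{\left(1,-5 \right)} \right)} \right)} = 1483 - \left(36 + 4 \cdot 9\right) = 1483 - \left(36 + 36\right) = 1483 - 72 = 1411$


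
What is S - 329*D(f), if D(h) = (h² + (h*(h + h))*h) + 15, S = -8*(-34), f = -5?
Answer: 69362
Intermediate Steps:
S = 272
D(h) = 15 + h² + 2*h³ (D(h) = (h² + (h*(2*h))*h) + 15 = (h² + (2*h²)*h) + 15 = (h² + 2*h³) + 15 = 15 + h² + 2*h³)
S - 329*D(f) = 272 - 329*(15 + (-5)² + 2*(-5)³) = 272 - 329*(15 + 25 + 2*(-125)) = 272 - 329*(15 + 25 - 250) = 272 - 329*(-210) = 272 + 69090 = 69362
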